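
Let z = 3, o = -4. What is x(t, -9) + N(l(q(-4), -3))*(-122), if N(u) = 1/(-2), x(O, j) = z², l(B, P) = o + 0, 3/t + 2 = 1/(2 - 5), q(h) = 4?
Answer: 70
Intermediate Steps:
t = -9/7 (t = 3/(-2 + 1/(2 - 5)) = 3/(-2 + 1/(-3)) = 3/(-2 - ⅓) = 3/(-7/3) = 3*(-3/7) = -9/7 ≈ -1.2857)
l(B, P) = -4 (l(B, P) = -4 + 0 = -4)
x(O, j) = 9 (x(O, j) = 3² = 9)
N(u) = -½
x(t, -9) + N(l(q(-4), -3))*(-122) = 9 - ½*(-122) = 9 + 61 = 70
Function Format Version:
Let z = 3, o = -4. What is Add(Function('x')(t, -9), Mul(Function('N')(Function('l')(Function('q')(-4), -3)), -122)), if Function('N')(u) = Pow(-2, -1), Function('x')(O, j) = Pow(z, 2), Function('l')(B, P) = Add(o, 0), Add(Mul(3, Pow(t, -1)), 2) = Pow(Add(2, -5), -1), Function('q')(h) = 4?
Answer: 70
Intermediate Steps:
t = Rational(-9, 7) (t = Mul(3, Pow(Add(-2, Pow(Add(2, -5), -1)), -1)) = Mul(3, Pow(Add(-2, Pow(-3, -1)), -1)) = Mul(3, Pow(Add(-2, Rational(-1, 3)), -1)) = Mul(3, Pow(Rational(-7, 3), -1)) = Mul(3, Rational(-3, 7)) = Rational(-9, 7) ≈ -1.2857)
Function('l')(B, P) = -4 (Function('l')(B, P) = Add(-4, 0) = -4)
Function('x')(O, j) = 9 (Function('x')(O, j) = Pow(3, 2) = 9)
Function('N')(u) = Rational(-1, 2)
Add(Function('x')(t, -9), Mul(Function('N')(Function('l')(Function('q')(-4), -3)), -122)) = Add(9, Mul(Rational(-1, 2), -122)) = Add(9, 61) = 70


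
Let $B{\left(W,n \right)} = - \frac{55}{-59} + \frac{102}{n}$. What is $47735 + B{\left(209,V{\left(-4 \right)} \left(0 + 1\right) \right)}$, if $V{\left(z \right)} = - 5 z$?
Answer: $\frac{28167209}{590} \approx 47741.0$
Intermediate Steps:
$B{\left(W,n \right)} = \frac{55}{59} + \frac{102}{n}$ ($B{\left(W,n \right)} = \left(-55\right) \left(- \frac{1}{59}\right) + \frac{102}{n} = \frac{55}{59} + \frac{102}{n}$)
$47735 + B{\left(209,V{\left(-4 \right)} \left(0 + 1\right) \right)} = 47735 + \left(\frac{55}{59} + \frac{102}{\left(-5\right) \left(-4\right) \left(0 + 1\right)}\right) = 47735 + \left(\frac{55}{59} + \frac{102}{20 \cdot 1}\right) = 47735 + \left(\frac{55}{59} + \frac{102}{20}\right) = 47735 + \left(\frac{55}{59} + 102 \cdot \frac{1}{20}\right) = 47735 + \left(\frac{55}{59} + \frac{51}{10}\right) = 47735 + \frac{3559}{590} = \frac{28167209}{590}$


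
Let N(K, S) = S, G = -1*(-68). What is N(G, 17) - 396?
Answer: -379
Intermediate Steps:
G = 68
N(G, 17) - 396 = 17 - 396 = -379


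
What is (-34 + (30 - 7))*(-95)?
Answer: 1045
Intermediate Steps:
(-34 + (30 - 7))*(-95) = (-34 + 23)*(-95) = -11*(-95) = 1045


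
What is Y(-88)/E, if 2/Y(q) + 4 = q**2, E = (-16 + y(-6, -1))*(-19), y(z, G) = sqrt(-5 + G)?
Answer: 4/4816215 + I*sqrt(6)/19264860 ≈ 8.3053e-7 + 1.2715e-7*I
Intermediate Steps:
E = 304 - 19*I*sqrt(6) (E = (-16 + sqrt(-5 - 1))*(-19) = (-16 + sqrt(-6))*(-19) = (-16 + I*sqrt(6))*(-19) = 304 - 19*I*sqrt(6) ≈ 304.0 - 46.54*I)
Y(q) = 2/(-4 + q**2)
Y(-88)/E = (2/(-4 + (-88)**2))/(304 - 19*I*sqrt(6)) = (2/(-4 + 7744))/(304 - 19*I*sqrt(6)) = (2/7740)/(304 - 19*I*sqrt(6)) = (2*(1/7740))/(304 - 19*I*sqrt(6)) = 1/(3870*(304 - 19*I*sqrt(6)))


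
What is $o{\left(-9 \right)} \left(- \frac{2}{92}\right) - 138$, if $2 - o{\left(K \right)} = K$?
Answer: $- \frac{6359}{46} \approx -138.24$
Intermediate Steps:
$o{\left(K \right)} = 2 - K$
$o{\left(-9 \right)} \left(- \frac{2}{92}\right) - 138 = \left(2 - -9\right) \left(- \frac{2}{92}\right) - 138 = \left(2 + 9\right) \left(\left(-2\right) \frac{1}{92}\right) - 138 = 11 \left(- \frac{1}{46}\right) - 138 = - \frac{11}{46} - 138 = - \frac{6359}{46}$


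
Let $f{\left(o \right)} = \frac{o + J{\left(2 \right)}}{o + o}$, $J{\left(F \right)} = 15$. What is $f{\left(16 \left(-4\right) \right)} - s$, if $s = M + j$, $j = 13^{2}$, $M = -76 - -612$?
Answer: $- \frac{90191}{128} \approx -704.62$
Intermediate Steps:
$M = 536$ ($M = -76 + 612 = 536$)
$j = 169$
$s = 705$ ($s = 536 + 169 = 705$)
$f{\left(o \right)} = \frac{15 + o}{2 o}$ ($f{\left(o \right)} = \frac{o + 15}{o + o} = \frac{15 + o}{2 o}$)
$f{\left(16 \left(-4\right) \right)} - s = \frac{15 + 16 \left(-4\right)}{2 \cdot 16 \left(-4\right)} - 705 = \frac{15 - 64}{2 \left(-64\right)} - 705 = \frac{1}{2} \left(- \frac{1}{64}\right) \left(-49\right) - 705 = \frac{49}{128} - 705 = - \frac{90191}{128}$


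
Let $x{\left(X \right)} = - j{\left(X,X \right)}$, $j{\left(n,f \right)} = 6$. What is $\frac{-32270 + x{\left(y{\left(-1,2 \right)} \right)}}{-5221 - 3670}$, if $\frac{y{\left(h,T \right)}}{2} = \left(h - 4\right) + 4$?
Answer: $\frac{32276}{8891} \approx 3.6302$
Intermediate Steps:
$y{\left(h,T \right)} = 2 h$ ($y{\left(h,T \right)} = 2 \left(\left(h - 4\right) + 4\right) = 2 \left(\left(-4 + h\right) + 4\right) = 2 h$)
$x{\left(X \right)} = -6$ ($x{\left(X \right)} = \left(-1\right) 6 = -6$)
$\frac{-32270 + x{\left(y{\left(-1,2 \right)} \right)}}{-5221 - 3670} = \frac{-32270 - 6}{-5221 - 3670} = - \frac{32276}{-8891} = \left(-32276\right) \left(- \frac{1}{8891}\right) = \frac{32276}{8891}$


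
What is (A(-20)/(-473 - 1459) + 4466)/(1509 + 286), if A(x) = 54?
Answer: 1438043/577990 ≈ 2.4880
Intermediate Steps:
(A(-20)/(-473 - 1459) + 4466)/(1509 + 286) = (54/(-473 - 1459) + 4466)/(1509 + 286) = (54/(-1932) + 4466)/1795 = (54*(-1/1932) + 4466)*(1/1795) = (-9/322 + 4466)*(1/1795) = (1438043/322)*(1/1795) = 1438043/577990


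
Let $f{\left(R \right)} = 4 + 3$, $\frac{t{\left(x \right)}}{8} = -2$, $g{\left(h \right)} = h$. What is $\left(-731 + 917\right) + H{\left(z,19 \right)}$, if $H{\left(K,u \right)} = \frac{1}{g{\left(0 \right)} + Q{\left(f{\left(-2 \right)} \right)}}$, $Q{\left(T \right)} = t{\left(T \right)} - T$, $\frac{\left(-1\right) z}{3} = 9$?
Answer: $\frac{4277}{23} \approx 185.96$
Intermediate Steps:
$z = -27$ ($z = \left(-3\right) 9 = -27$)
$t{\left(x \right)} = -16$ ($t{\left(x \right)} = 8 \left(-2\right) = -16$)
$f{\left(R \right)} = 7$
$Q{\left(T \right)} = -16 - T$
$H{\left(K,u \right)} = - \frac{1}{23}$ ($H{\left(K,u \right)} = \frac{1}{0 - 23} = \frac{1}{-23} = - \frac{1}{23}$)
$\left(-731 + 917\right) + H{\left(z,19 \right)} = \left(-731 + 917\right) - \frac{1}{23} = 186 - \frac{1}{23} = \frac{4277}{23}$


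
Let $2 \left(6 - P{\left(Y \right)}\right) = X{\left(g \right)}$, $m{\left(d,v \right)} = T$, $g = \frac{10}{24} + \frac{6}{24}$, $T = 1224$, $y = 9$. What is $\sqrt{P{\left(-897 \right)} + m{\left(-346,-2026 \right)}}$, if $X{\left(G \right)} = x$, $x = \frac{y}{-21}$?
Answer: $\frac{\sqrt{241122}}{14} \approx 35.074$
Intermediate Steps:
$g = \frac{2}{3}$ ($g = 10 \cdot \frac{1}{24} + 6 \cdot \frac{1}{24} = \frac{5}{12} + \frac{1}{4} = \frac{2}{3} \approx 0.66667$)
$x = - \frac{3}{7}$ ($x = \frac{9}{-21} = 9 \left(- \frac{1}{21}\right) = - \frac{3}{7} \approx -0.42857$)
$X{\left(G \right)} = - \frac{3}{7}$
$m{\left(d,v \right)} = 1224$
$P{\left(Y \right)} = \frac{87}{14}$ ($P{\left(Y \right)} = 6 - - \frac{3}{14} = 6 + \frac{3}{14} = \frac{87}{14}$)
$\sqrt{P{\left(-897 \right)} + m{\left(-346,-2026 \right)}} = \sqrt{\frac{87}{14} + 1224} = \sqrt{\frac{17223}{14}} = \frac{\sqrt{241122}}{14}$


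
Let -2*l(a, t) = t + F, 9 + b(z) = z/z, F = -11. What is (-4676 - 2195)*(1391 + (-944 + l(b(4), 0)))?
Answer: -6218255/2 ≈ -3.1091e+6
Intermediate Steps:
b(z) = -8 (b(z) = -9 + z/z = -9 + 1 = -8)
l(a, t) = 11/2 - t/2 (l(a, t) = -(t - 11)/2 = -(-11 + t)/2 = 11/2 - t/2)
(-4676 - 2195)*(1391 + (-944 + l(b(4), 0))) = (-4676 - 2195)*(1391 + (-944 + (11/2 - ½*0))) = -6871*(1391 + (-944 + (11/2 + 0))) = -6871*(1391 + (-944 + 11/2)) = -6871*(1391 - 1877/2) = -6871*905/2 = -6218255/2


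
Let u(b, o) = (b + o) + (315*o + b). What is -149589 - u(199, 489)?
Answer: -304511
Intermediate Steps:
u(b, o) = 2*b + 316*o (u(b, o) = (b + o) + (b + 315*o) = 2*b + 316*o)
-149589 - u(199, 489) = -149589 - (2*199 + 316*489) = -149589 - (398 + 154524) = -149589 - 1*154922 = -149589 - 154922 = -304511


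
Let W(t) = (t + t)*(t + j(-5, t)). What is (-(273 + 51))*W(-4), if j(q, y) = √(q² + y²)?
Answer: -10368 + 2592*√41 ≈ 6228.9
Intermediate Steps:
W(t) = 2*t*(t + √(25 + t²)) (W(t) = (t + t)*(t + √((-5)² + t²)) = (2*t)*(t + √(25 + t²)) = 2*t*(t + √(25 + t²)))
(-(273 + 51))*W(-4) = (-(273 + 51))*(2*(-4)*(-4 + √(25 + (-4)²))) = (-1*324)*(2*(-4)*(-4 + √(25 + 16))) = -648*(-4)*(-4 + √41) = -324*(32 - 8*√41) = -10368 + 2592*√41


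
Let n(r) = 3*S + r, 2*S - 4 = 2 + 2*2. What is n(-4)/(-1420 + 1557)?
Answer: 11/137 ≈ 0.080292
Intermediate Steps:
S = 5 (S = 2 + (2 + 2*2)/2 = 2 + (2 + 4)/2 = 2 + (1/2)*6 = 2 + 3 = 5)
n(r) = 15 + r (n(r) = 3*5 + r = 15 + r)
n(-4)/(-1420 + 1557) = (15 - 4)/(-1420 + 1557) = 11/137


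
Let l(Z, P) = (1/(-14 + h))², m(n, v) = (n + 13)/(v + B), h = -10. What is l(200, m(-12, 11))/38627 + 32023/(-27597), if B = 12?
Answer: -237494855633/204669949248 ≈ -1.1604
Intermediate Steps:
m(n, v) = (13 + n)/(12 + v) (m(n, v) = (n + 13)/(v + 12) = (13 + n)/(12 + v))
l(Z, P) = 1/576 (l(Z, P) = (1/(-14 - 10))² = (1/(-24))² = (-1/24)² = 1/576)
l(200, m(-12, 11))/38627 + 32023/(-27597) = (1/576)/38627 + 32023/(-27597) = (1/576)*(1/38627) + 32023*(-1/27597) = 1/22249152 - 32023/27597 = -237494855633/204669949248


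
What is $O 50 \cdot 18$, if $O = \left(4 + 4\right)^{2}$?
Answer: $57600$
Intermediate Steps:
$O = 64$ ($O = 8^{2} = 64$)
$O 50 \cdot 18 = 64 \cdot 50 \cdot 18 = 3200 \cdot 18 = 57600$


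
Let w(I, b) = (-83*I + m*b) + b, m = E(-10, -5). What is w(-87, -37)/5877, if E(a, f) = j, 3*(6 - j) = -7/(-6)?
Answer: 125575/105786 ≈ 1.1871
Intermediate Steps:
j = 101/18 (j = 6 - (-7)/(3*(-6)) = 6 - (-7)*(-1)/(3*6) = 6 - ⅓*7/6 = 6 - 7/18 = 101/18 ≈ 5.6111)
E(a, f) = 101/18
m = 101/18 ≈ 5.6111
w(I, b) = -83*I + 119*b/18 (w(I, b) = (-83*I + 101*b/18) + b = -83*I + 119*b/18)
w(-87, -37)/5877 = (-83*(-87) + (119/18)*(-37))/5877 = (7221 - 4403/18)*(1/5877) = (125575/18)*(1/5877) = 125575/105786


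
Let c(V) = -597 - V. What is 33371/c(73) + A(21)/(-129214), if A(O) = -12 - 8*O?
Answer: -2155939897/43286690 ≈ -49.806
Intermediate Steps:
33371/c(73) + A(21)/(-129214) = 33371/(-597 - 1*73) + (-12 - 8*21)/(-129214) = 33371/(-597 - 73) + (-12 - 168)*(-1/129214) = 33371/(-670) - 180*(-1/129214) = 33371*(-1/670) + 90/64607 = -33371/670 + 90/64607 = -2155939897/43286690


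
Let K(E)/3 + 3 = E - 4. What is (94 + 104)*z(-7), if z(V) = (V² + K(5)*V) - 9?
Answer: 16236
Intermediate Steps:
K(E) = -21 + 3*E (K(E) = -9 + 3*(E - 4) = -9 + 3*(-4 + E) = -9 + (-12 + 3*E) = -21 + 3*E)
z(V) = -9 + V² - 6*V (z(V) = (V² + (-21 + 3*5)*V) - 9 = (V² + (-21 + 15)*V) - 9 = (V² - 6*V) - 9 = -9 + V² - 6*V)
(94 + 104)*z(-7) = (94 + 104)*(-9 + (-7)² - 6*(-7)) = 198*(-9 + 49 + 42) = 198*82 = 16236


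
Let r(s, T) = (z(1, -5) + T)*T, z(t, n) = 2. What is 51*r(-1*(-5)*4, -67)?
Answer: 222105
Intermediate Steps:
r(s, T) = T*(2 + T) (r(s, T) = (2 + T)*T = T*(2 + T))
51*r(-1*(-5)*4, -67) = 51*(-67*(2 - 67)) = 51*(-67*(-65)) = 51*4355 = 222105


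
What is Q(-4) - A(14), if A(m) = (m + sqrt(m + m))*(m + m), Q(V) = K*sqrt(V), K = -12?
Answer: -392 - 56*sqrt(7) - 24*I ≈ -540.16 - 24.0*I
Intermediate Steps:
Q(V) = -12*sqrt(V)
A(m) = 2*m*(m + sqrt(2)*sqrt(m)) (A(m) = (m + sqrt(2*m))*(2*m) = (m + sqrt(2)*sqrt(m))*(2*m) = 2*m*(m + sqrt(2)*sqrt(m)))
Q(-4) - A(14) = -24*I - (2*14**2 + 2*sqrt(2)*14**(3/2)) = -24*I - (2*196 + 2*sqrt(2)*(14*sqrt(14))) = -24*I - (392 + 56*sqrt(7)) = -24*I + (-392 - 56*sqrt(7)) = -392 - 56*sqrt(7) - 24*I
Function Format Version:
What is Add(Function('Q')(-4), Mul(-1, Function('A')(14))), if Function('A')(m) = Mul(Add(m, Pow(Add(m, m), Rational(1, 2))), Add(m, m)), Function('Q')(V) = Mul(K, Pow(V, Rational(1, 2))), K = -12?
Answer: Add(-392, Mul(-56, Pow(7, Rational(1, 2))), Mul(-24, I)) ≈ Add(-540.16, Mul(-24.000, I))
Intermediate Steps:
Function('Q')(V) = Mul(-12, Pow(V, Rational(1, 2)))
Function('A')(m) = Mul(2, m, Add(m, Mul(Pow(2, Rational(1, 2)), Pow(m, Rational(1, 2))))) (Function('A')(m) = Mul(Add(m, Pow(Mul(2, m), Rational(1, 2))), Mul(2, m)) = Mul(Add(m, Mul(Pow(2, Rational(1, 2)), Pow(m, Rational(1, 2)))), Mul(2, m)) = Mul(2, m, Add(m, Mul(Pow(2, Rational(1, 2)), Pow(m, Rational(1, 2))))))
Add(Function('Q')(-4), Mul(-1, Function('A')(14))) = Add(Mul(-12, Pow(-4, Rational(1, 2))), Mul(-1, Add(Mul(2, Pow(14, 2)), Mul(2, Pow(2, Rational(1, 2)), Pow(14, Rational(3, 2)))))) = Add(Mul(-12, Mul(2, I)), Mul(-1, Add(Mul(2, 196), Mul(2, Pow(2, Rational(1, 2)), Mul(14, Pow(14, Rational(1, 2))))))) = Add(Mul(-24, I), Mul(-1, Add(392, Mul(56, Pow(7, Rational(1, 2)))))) = Add(Mul(-24, I), Add(-392, Mul(-56, Pow(7, Rational(1, 2))))) = Add(-392, Mul(-56, Pow(7, Rational(1, 2))), Mul(-24, I))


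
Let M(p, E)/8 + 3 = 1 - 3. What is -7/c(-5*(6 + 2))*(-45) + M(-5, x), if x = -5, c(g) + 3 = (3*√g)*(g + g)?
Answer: 5*(-1280*√10 + 29*I)/(-I + 160*√10) ≈ -40.0 + 0.20752*I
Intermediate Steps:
c(g) = -3 + 6*g^(3/2) (c(g) = -3 + (3*√g)*(g + g) = -3 + (3*√g)*(2*g) = -3 + 6*g^(3/2))
M(p, E) = -40 (M(p, E) = -24 + 8*(1 - 3) = -24 + 8*(-2) = -24 - 16 = -40)
-7/c(-5*(6 + 2))*(-45) + M(-5, x) = -7/(-3 + 6*(-5*(6 + 2))^(3/2))*(-45) - 40 = -7/(-3 + 6*(-5*8)^(3/2))*(-45) - 40 = -7/(-3 + 6*(-40)^(3/2))*(-45) - 40 = -7/(-3 + 6*(-80*I*√10))*(-45) - 40 = -7/(-3 - 480*I*√10)*(-45) - 40 = 315/(-3 - 480*I*√10) - 40 = -40 + 315/(-3 - 480*I*√10)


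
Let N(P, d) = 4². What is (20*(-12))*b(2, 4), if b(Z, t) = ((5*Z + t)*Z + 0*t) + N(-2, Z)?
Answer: -10560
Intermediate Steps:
N(P, d) = 16
b(Z, t) = 16 + Z*(t + 5*Z) (b(Z, t) = ((5*Z + t)*Z + 0*t) + 16 = ((t + 5*Z)*Z + 0) + 16 = (Z*(t + 5*Z) + 0) + 16 = Z*(t + 5*Z) + 16 = 16 + Z*(t + 5*Z))
(20*(-12))*b(2, 4) = (20*(-12))*(16 + 5*2² + 2*4) = -240*(16 + 5*4 + 8) = -240*(16 + 20 + 8) = -240*44 = -10560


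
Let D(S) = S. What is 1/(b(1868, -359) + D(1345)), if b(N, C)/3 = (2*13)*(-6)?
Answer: 1/877 ≈ 0.0011403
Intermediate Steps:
b(N, C) = -468 (b(N, C) = 3*((2*13)*(-6)) = 3*(26*(-6)) = 3*(-156) = -468)
1/(b(1868, -359) + D(1345)) = 1/(-468 + 1345) = 1/877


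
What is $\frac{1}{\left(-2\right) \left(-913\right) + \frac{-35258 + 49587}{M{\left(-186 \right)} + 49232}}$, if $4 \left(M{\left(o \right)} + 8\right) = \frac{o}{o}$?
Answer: $\frac{196897}{359591238} \approx 0.00054756$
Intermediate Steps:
$M{\left(o \right)} = - \frac{31}{4}$ ($M{\left(o \right)} = -8 + \frac{o \frac{1}{o}}{4} = -8 + \frac{1}{4} \cdot 1 = -8 + \frac{1}{4} = - \frac{31}{4}$)
$\frac{1}{\left(-2\right) \left(-913\right) + \frac{-35258 + 49587}{M{\left(-186 \right)} + 49232}} = \frac{1}{\left(-2\right) \left(-913\right) + \frac{-35258 + 49587}{- \frac{31}{4} + 49232}} = \frac{1}{1826 + \frac{14329}{\frac{196897}{4}}} = \frac{1}{1826 + 14329 \cdot \frac{4}{196897}} = \frac{1}{1826 + \frac{57316}{196897}} = \frac{1}{\frac{359591238}{196897}} = \frac{196897}{359591238}$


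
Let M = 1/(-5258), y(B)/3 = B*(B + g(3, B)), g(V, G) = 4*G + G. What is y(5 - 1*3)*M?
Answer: -36/2629 ≈ -0.013693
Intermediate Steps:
g(V, G) = 5*G
y(B) = 18*B**2 (y(B) = 3*(B*(B + 5*B)) = 3*(B*(6*B)) = 3*(6*B**2) = 18*B**2)
M = -1/5258 ≈ -0.00019019
y(5 - 1*3)*M = (18*(5 - 1*3)**2)*(-1/5258) = (18*(5 - 3)**2)*(-1/5258) = (18*2**2)*(-1/5258) = (18*4)*(-1/5258) = 72*(-1/5258) = -36/2629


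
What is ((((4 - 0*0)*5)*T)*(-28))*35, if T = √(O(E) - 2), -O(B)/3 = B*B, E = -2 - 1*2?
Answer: -98000*I*√2 ≈ -1.3859e+5*I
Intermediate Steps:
E = -4 (E = -2 - 2 = -4)
O(B) = -3*B² (O(B) = -3*B*B = -3*B²)
T = 5*I*√2 (T = √(-3*(-4)² - 2) = √(-3*16 - 2) = √(-48 - 2) = √(-50) = 5*I*√2 ≈ 7.0711*I)
((((4 - 0*0)*5)*T)*(-28))*35 = ((((4 - 0*0)*5)*(5*I*√2))*(-28))*35 = ((((4 - 1*0)*5)*(5*I*√2))*(-28))*35 = ((((4 + 0)*5)*(5*I*√2))*(-28))*35 = (((4*5)*(5*I*√2))*(-28))*35 = ((20*(5*I*√2))*(-28))*35 = ((100*I*√2)*(-28))*35 = -2800*I*√2*35 = -98000*I*√2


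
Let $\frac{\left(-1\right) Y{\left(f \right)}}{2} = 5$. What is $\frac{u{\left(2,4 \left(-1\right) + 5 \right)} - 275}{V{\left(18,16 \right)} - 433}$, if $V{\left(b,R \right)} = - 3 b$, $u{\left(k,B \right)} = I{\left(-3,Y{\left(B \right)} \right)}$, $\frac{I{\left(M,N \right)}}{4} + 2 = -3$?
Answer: $\frac{295}{487} \approx 0.60575$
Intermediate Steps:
$Y{\left(f \right)} = -10$ ($Y{\left(f \right)} = \left(-2\right) 5 = -10$)
$I{\left(M,N \right)} = -20$ ($I{\left(M,N \right)} = -8 + 4 \left(-3\right) = -8 - 12 = -20$)
$u{\left(k,B \right)} = -20$
$\frac{u{\left(2,4 \left(-1\right) + 5 \right)} - 275}{V{\left(18,16 \right)} - 433} = \frac{-20 - 275}{\left(-3\right) 18 - 433} = - \frac{295}{-54 - 433} = - \frac{295}{-487} = \left(-295\right) \left(- \frac{1}{487}\right) = \frac{295}{487}$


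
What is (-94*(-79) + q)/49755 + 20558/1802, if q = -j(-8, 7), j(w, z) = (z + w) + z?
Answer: 103623413/8965851 ≈ 11.558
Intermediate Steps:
j(w, z) = w + 2*z (j(w, z) = (w + z) + z = w + 2*z)
q = -6 (q = -(-8 + 2*7) = -(-8 + 14) = -1*6 = -6)
(-94*(-79) + q)/49755 + 20558/1802 = (-94*(-79) - 6)/49755 + 20558/1802 = (7426 - 6)*(1/49755) + 20558*(1/1802) = 7420*(1/49755) + 10279/901 = 1484/9951 + 10279/901 = 103623413/8965851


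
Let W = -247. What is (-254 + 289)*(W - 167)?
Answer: -14490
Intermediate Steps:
(-254 + 289)*(W - 167) = (-254 + 289)*(-247 - 167) = 35*(-414) = -14490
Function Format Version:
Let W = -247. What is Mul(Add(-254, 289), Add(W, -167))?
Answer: -14490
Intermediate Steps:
Mul(Add(-254, 289), Add(W, -167)) = Mul(Add(-254, 289), Add(-247, -167)) = Mul(35, -414) = -14490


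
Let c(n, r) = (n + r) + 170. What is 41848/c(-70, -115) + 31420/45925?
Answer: -76855924/27555 ≈ -2789.2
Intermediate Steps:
c(n, r) = 170 + n + r
41848/c(-70, -115) + 31420/45925 = 41848/(170 - 70 - 115) + 31420/45925 = 41848/(-15) + 31420*(1/45925) = 41848*(-1/15) + 6284/9185 = -41848/15 + 6284/9185 = -76855924/27555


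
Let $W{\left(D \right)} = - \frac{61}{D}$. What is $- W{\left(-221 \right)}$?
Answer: $- \frac{61}{221} \approx -0.27602$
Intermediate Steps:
$- W{\left(-221 \right)} = - \frac{-61}{-221} = - \frac{\left(-61\right) \left(-1\right)}{221} = \left(-1\right) \frac{61}{221} = - \frac{61}{221}$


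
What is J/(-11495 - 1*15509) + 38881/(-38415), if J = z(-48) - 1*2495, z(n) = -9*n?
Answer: -970692379/1037358660 ≈ -0.93573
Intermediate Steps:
J = -2063 (J = -9*(-48) - 1*2495 = 432 - 2495 = -2063)
J/(-11495 - 1*15509) + 38881/(-38415) = -2063/(-11495 - 1*15509) + 38881/(-38415) = -2063/(-11495 - 15509) + 38881*(-1/38415) = -2063/(-27004) - 38881/38415 = -2063*(-1/27004) - 38881/38415 = 2063/27004 - 38881/38415 = -970692379/1037358660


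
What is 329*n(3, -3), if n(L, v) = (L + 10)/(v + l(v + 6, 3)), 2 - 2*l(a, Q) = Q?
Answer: -1222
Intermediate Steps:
l(a, Q) = 1 - Q/2
n(L, v) = (10 + L)/(-½ + v) (n(L, v) = (L + 10)/(v + (1 - ½*3)) = (10 + L)/(v + (1 - 3/2)) = (10 + L)/(v - ½) = (10 + L)/(-½ + v))
329*n(3, -3) = 329*(2*(10 + 3)/(-1 + 2*(-3))) = 329*(2*13/(-1 - 6)) = 329*(2*13/(-7)) = 329*(2*(-⅐)*13) = 329*(-26/7) = -1222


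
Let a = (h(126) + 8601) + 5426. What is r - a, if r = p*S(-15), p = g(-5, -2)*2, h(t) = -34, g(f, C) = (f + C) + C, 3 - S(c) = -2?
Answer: -14083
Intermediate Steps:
S(c) = 5 (S(c) = 3 - 1*(-2) = 3 + 2 = 5)
g(f, C) = f + 2*C (g(f, C) = (C + f) + C = f + 2*C)
p = -18 (p = (-5 + 2*(-2))*2 = (-5 - 4)*2 = -9*2 = -18)
r = -90 (r = -18*5 = -90)
a = 13993 (a = (-34 + 8601) + 5426 = 8567 + 5426 = 13993)
r - a = -90 - 1*13993 = -90 - 13993 = -14083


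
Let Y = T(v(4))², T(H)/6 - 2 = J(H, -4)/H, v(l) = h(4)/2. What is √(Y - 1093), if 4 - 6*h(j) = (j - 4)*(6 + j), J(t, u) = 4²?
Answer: √88907 ≈ 298.17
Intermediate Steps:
J(t, u) = 16
h(j) = ⅔ - (-4 + j)*(6 + j)/6 (h(j) = ⅔ - (j - 4)*(6 + j)/6 = ⅔ - (-4 + j)*(6 + j)/6)
v(l) = ⅓ (v(l) = (14/3 - ⅓*4 - ⅙*4²)/2 = (14/3 - 4/3 - ⅙*16)*(½) = (14/3 - 4/3 - 8/3)*(½) = (⅔)*(½) = ⅓)
T(H) = 12 + 96/H (T(H) = 12 + 6*(16/H) = 12 + 96/H)
Y = 90000 (Y = (12 + 96/(⅓))² = (12 + 96*3)² = (12 + 288)² = 300² = 90000)
√(Y - 1093) = √(90000 - 1093) = √88907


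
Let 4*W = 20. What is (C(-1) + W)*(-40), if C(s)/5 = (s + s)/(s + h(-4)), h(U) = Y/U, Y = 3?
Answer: -3000/7 ≈ -428.57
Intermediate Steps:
W = 5 (W = (¼)*20 = 5)
h(U) = 3/U
C(s) = 10*s/(-¾ + s) (C(s) = 5*((s + s)/(s + 3/(-4))) = 5*((2*s)/(s + 3*(-¼))) = 5*((2*s)/(s - ¾)) = 5*((2*s)/(-¾ + s)) = 5*(2*s/(-¾ + s)) = 10*s/(-¾ + s))
(C(-1) + W)*(-40) = (40*(-1)/(-3 + 4*(-1)) + 5)*(-40) = (40*(-1)/(-3 - 4) + 5)*(-40) = (40*(-1)/(-7) + 5)*(-40) = (40*(-1)*(-⅐) + 5)*(-40) = (40/7 + 5)*(-40) = (75/7)*(-40) = -3000/7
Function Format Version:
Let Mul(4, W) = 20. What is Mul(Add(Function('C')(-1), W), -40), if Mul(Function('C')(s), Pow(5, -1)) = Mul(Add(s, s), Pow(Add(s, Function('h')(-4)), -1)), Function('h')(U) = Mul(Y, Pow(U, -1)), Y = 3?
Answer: Rational(-3000, 7) ≈ -428.57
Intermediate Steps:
W = 5 (W = Mul(Rational(1, 4), 20) = 5)
Function('h')(U) = Mul(3, Pow(U, -1))
Function('C')(s) = Mul(10, s, Pow(Add(Rational(-3, 4), s), -1)) (Function('C')(s) = Mul(5, Mul(Add(s, s), Pow(Add(s, Mul(3, Pow(-4, -1))), -1))) = Mul(5, Mul(Mul(2, s), Pow(Add(s, Mul(3, Rational(-1, 4))), -1))) = Mul(5, Mul(Mul(2, s), Pow(Add(s, Rational(-3, 4)), -1))) = Mul(5, Mul(Mul(2, s), Pow(Add(Rational(-3, 4), s), -1))) = Mul(5, Mul(2, s, Pow(Add(Rational(-3, 4), s), -1))) = Mul(10, s, Pow(Add(Rational(-3, 4), s), -1)))
Mul(Add(Function('C')(-1), W), -40) = Mul(Add(Mul(40, -1, Pow(Add(-3, Mul(4, -1)), -1)), 5), -40) = Mul(Add(Mul(40, -1, Pow(Add(-3, -4), -1)), 5), -40) = Mul(Add(Mul(40, -1, Pow(-7, -1)), 5), -40) = Mul(Add(Mul(40, -1, Rational(-1, 7)), 5), -40) = Mul(Add(Rational(40, 7), 5), -40) = Mul(Rational(75, 7), -40) = Rational(-3000, 7)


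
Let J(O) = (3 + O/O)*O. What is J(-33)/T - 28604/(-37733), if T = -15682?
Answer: 226774342/295864453 ≈ 0.76648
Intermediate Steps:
J(O) = 4*O (J(O) = (3 + 1)*O = 4*O)
J(-33)/T - 28604/(-37733) = (4*(-33))/(-15682) - 28604/(-37733) = -132*(-1/15682) - 28604*(-1/37733) = 66/7841 + 28604/37733 = 226774342/295864453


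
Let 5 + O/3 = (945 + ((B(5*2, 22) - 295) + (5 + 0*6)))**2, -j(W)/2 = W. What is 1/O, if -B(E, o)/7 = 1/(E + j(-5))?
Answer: 400/514273947 ≈ 7.7780e-7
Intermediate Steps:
j(W) = -2*W
B(E, o) = -7/(10 + E) (B(E, o) = -7/(E - 2*(-5)) = -7/(E + 10) = -7/(10 + E))
O = 514273947/400 (O = -15 + 3*(945 + ((-7/(10 + 5*2) - 295) + (5 + 0*6)))**2 = -15 + 3*(945 + ((-7/(10 + 10) - 295) + (5 + 0)))**2 = -15 + 3*(945 + ((-7/20 - 295) + 5))**2 = -15 + 3*(945 + (-5907/20 + 5))**2 = -15 + 3*(945 - 5807/20)**2 = -15 + 3*(13093/20)**2 = -15 + 3*(171426649/400) = -15 + 514279947/400 = 514273947/400 ≈ 1.2857e+6)
1/O = 1/(514273947/400) = 400/514273947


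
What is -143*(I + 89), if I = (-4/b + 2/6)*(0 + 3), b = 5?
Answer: -62634/5 ≈ -12527.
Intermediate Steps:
I = -7/5 (I = (-4/5 + 2/6)*(0 + 3) = (-4*⅕ + 2*(⅙))*3 = (-⅘ + ⅓)*3 = -7/15*3 = -7/5 ≈ -1.4000)
-143*(I + 89) = -143*(-7/5 + 89) = -143*438/5 = -62634/5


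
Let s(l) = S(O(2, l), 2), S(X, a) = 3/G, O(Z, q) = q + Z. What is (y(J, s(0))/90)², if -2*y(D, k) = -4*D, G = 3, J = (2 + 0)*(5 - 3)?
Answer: 16/2025 ≈ 0.0079012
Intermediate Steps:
J = 4 (J = 2*2 = 4)
O(Z, q) = Z + q
S(X, a) = 1 (S(X, a) = 3/3 = 3*(⅓) = 1)
s(l) = 1
y(D, k) = 2*D (y(D, k) = -(-2)*D = 2*D)
(y(J, s(0))/90)² = ((2*4)/90)² = (8*(1/90))² = (4/45)² = 16/2025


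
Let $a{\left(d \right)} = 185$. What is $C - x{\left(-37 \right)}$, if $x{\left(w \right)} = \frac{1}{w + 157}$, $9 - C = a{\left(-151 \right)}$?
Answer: $- \frac{21121}{120} \approx -176.01$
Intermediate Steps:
$C = -176$ ($C = 9 - 185 = -176$)
$x{\left(w \right)} = \frac{1}{157 + w}$
$C - x{\left(-37 \right)} = -176 - \frac{1}{157 - 37} = -176 - \frac{1}{120} = - \frac{21121}{120}$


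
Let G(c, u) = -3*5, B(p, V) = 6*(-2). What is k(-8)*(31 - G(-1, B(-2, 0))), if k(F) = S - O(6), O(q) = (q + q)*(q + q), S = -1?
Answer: -6670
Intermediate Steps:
O(q) = 4*q**2 (O(q) = (2*q)*(2*q) = 4*q**2)
B(p, V) = -12
G(c, u) = -15 (G(c, u) = -1*15 = -15)
k(F) = -145 (k(F) = -1 - 4*6**2 = -1 - 4*36 = -1 - 1*144 = -1 - 144 = -145)
k(-8)*(31 - G(-1, B(-2, 0))) = -145*(31 - 1*(-15)) = -145*(31 + 15) = -145*46 = -6670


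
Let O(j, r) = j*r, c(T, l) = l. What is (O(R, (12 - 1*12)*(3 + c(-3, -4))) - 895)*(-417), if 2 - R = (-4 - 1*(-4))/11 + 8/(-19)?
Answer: 373215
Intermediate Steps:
R = 46/19 (R = 2 - ((-4 - 1*(-4))/11 + 8/(-19)) = 2 - ((-4 + 4)*(1/11) + 8*(-1/19)) = 2 - (0*(1/11) - 8/19) = 2 - (0 - 8/19) = 2 - 1*(-8/19) = 2 + 8/19 = 46/19 ≈ 2.4211)
(O(R, (12 - 1*12)*(3 + c(-3, -4))) - 895)*(-417) = (46*((12 - 1*12)*(3 - 4))/19 - 895)*(-417) = (46*((12 - 12)*(-1))/19 - 895)*(-417) = (46*(0*(-1))/19 - 895)*(-417) = ((46/19)*0 - 895)*(-417) = (0 - 895)*(-417) = -895*(-417) = 373215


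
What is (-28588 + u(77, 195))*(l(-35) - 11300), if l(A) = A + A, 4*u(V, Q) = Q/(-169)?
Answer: 8451269835/26 ≈ 3.2505e+8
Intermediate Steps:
u(V, Q) = -Q/676 (u(V, Q) = (Q/(-169))/4 = (Q*(-1/169))/4 = (-Q/169)/4 = -Q/676)
l(A) = 2*A
(-28588 + u(77, 195))*(l(-35) - 11300) = (-28588 - 1/676*195)*(2*(-35) - 11300) = (-28588 - 15/52)*(-70 - 11300) = -1486591/52*(-11370) = 8451269835/26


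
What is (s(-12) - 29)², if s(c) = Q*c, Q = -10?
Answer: 8281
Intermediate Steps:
s(c) = -10*c
(s(-12) - 29)² = (-10*(-12) - 29)² = (120 - 29)² = 91² = 8281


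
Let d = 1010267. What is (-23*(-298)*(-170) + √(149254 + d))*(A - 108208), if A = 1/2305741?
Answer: 290711969709937860/2305741 - 249499622127*√1159521/2305741 ≈ 1.2597e+11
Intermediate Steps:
A = 1/2305741 ≈ 4.3370e-7
(-23*(-298)*(-170) + √(149254 + d))*(A - 108208) = (-23*(-298)*(-170) + √(149254 + 1010267))*(1/2305741 - 108208) = (6854*(-170) + √1159521)*(-249499622127/2305741) = (-1165180 + √1159521)*(-249499622127/2305741) = 290711969709937860/2305741 - 249499622127*√1159521/2305741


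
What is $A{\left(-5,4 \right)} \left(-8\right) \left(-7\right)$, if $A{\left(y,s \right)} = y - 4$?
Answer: $-504$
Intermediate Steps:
$A{\left(y,s \right)} = -4 + y$ ($A{\left(y,s \right)} = y - 4 = -4 + y$)
$A{\left(-5,4 \right)} \left(-8\right) \left(-7\right) = \left(-4 - 5\right) \left(-8\right) \left(-7\right) = \left(-9\right) \left(-8\right) \left(-7\right) = 72 \left(-7\right) = -504$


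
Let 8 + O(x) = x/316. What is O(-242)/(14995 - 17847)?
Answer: 1385/450616 ≈ 0.0030736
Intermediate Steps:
O(x) = -8 + x/316
O(-242)/(14995 - 17847) = (-8 + (1/316)*(-242))/(14995 - 17847) = (-8 - 121/158)/(-2852) = -1385/158*(-1/2852) = 1385/450616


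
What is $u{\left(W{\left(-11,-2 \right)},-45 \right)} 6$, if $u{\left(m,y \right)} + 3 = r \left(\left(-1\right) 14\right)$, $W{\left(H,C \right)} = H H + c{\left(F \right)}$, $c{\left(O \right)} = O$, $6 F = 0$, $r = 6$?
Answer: $-522$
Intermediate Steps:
$F = 0$ ($F = \frac{1}{6} \cdot 0 = 0$)
$W{\left(H,C \right)} = H^{2}$ ($W{\left(H,C \right)} = H H + 0 = H^{2} + 0 = H^{2}$)
$u{\left(m,y \right)} = -87$ ($u{\left(m,y \right)} = -3 + 6 \left(\left(-1\right) 14\right) = -3 + 6 \left(-14\right) = -3 - 84 = -87$)
$u{\left(W{\left(-11,-2 \right)},-45 \right)} 6 = \left(-87\right) 6 = -522$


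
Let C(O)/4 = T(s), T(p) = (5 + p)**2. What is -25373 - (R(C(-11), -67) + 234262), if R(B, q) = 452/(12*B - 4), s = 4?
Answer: -252105698/971 ≈ -2.5964e+5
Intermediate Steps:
C(O) = 324 (C(O) = 4*(5 + 4)**2 = 4*9**2 = 4*81 = 324)
R(B, q) = 452/(-4 + 12*B)
-25373 - (R(C(-11), -67) + 234262) = -25373 - (113/(-1 + 3*324) + 234262) = -25373 - (113/(-1 + 972) + 234262) = -25373 - (113/971 + 234262) = -25373 - 1*227468515/971 = -25373 - 227468515/971 = -252105698/971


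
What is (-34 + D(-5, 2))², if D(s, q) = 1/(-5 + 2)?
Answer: 10609/9 ≈ 1178.8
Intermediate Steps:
D(s, q) = -⅓ (D(s, q) = 1/(-3) = -⅓)
(-34 + D(-5, 2))² = (-34 - ⅓)² = (-103/3)² = 10609/9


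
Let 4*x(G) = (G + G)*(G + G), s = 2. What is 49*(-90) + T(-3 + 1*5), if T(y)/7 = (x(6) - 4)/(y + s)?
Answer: -4354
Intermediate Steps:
x(G) = G² (x(G) = ((G + G)*(G + G))/4 = ((2*G)*(2*G))/4 = (4*G²)/4 = G²)
T(y) = 224/(2 + y) (T(y) = 7*((6² - 4)/(y + 2)) = 7*((36 - 4)/(2 + y)) = 7*(32/(2 + y)) = 224/(2 + y))
49*(-90) + T(-3 + 1*5) = 49*(-90) + 224/(2 + (-3 + 1*5)) = -4410 + 224/(2 + (-3 + 5)) = -4410 + 224/(2 + 2) = -4410 + 224/4 = -4410 + 224*(¼) = -4410 + 56 = -4354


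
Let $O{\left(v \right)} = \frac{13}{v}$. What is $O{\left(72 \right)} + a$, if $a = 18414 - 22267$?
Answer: $- \frac{277403}{72} \approx -3852.8$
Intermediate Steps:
$a = -3853$
$O{\left(72 \right)} + a = \frac{13}{72} - 3853 = - \frac{277403}{72}$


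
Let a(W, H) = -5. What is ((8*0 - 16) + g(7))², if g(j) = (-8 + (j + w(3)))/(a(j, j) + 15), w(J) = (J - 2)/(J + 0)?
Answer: 58081/225 ≈ 258.14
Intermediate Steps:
w(J) = (-2 + J)/J
g(j) = -23/30 + j/10 (g(j) = (-8 + (j + (-2 + 3)/3))/(-5 + 15) = (-8 + (j + (⅓)*1))/10 = (-8 + (j + ⅓))*(⅒) = (-8 + (⅓ + j))*(⅒) = (-23/3 + j)*(⅒) = -23/30 + j/10)
((8*0 - 16) + g(7))² = ((8*0 - 16) + (-23/30 + (⅒)*7))² = ((0 - 16) + (-23/30 + 7/10))² = (-16 - 1/15)² = (-241/15)² = 58081/225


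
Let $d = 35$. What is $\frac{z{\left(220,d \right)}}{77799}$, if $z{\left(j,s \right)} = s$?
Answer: $\frac{35}{77799} \approx 0.00044988$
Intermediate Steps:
$\frac{z{\left(220,d \right)}}{77799} = \frac{35}{77799}$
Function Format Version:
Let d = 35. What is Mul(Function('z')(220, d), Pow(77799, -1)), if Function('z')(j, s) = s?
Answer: Rational(35, 77799) ≈ 0.00044988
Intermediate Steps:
Mul(Function('z')(220, d), Pow(77799, -1)) = Mul(35, Pow(77799, -1)) = Mul(35, Rational(1, 77799)) = Rational(35, 77799)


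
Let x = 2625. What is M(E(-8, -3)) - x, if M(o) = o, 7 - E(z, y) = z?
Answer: -2610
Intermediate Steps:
E(z, y) = 7 - z
M(E(-8, -3)) - x = (7 - 1*(-8)) - 1*2625 = (7 + 8) - 2625 = 15 - 2625 = -2610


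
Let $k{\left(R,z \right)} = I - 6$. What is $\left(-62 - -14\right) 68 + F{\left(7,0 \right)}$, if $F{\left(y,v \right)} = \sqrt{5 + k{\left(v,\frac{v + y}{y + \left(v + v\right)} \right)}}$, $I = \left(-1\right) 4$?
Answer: $-3264 + i \sqrt{5} \approx -3264.0 + 2.2361 i$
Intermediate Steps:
$I = -4$
$k{\left(R,z \right)} = -10$ ($k{\left(R,z \right)} = -4 - 6 = -10$)
$F{\left(y,v \right)} = i \sqrt{5}$ ($F{\left(y,v \right)} = \sqrt{5 - 10} = \sqrt{-5} = i \sqrt{5}$)
$\left(-62 - -14\right) 68 + F{\left(7,0 \right)} = \left(-62 - -14\right) 68 + i \sqrt{5} = \left(-62 + 14\right) 68 + i \sqrt{5} = \left(-48\right) 68 + i \sqrt{5} = -3264 + i \sqrt{5}$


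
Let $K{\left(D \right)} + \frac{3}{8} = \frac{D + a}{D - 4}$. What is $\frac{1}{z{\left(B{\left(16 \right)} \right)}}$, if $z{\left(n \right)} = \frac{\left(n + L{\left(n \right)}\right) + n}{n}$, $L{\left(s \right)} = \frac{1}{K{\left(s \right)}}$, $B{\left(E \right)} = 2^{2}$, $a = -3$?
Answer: $\frac{1}{2} \approx 0.5$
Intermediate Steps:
$B{\left(E \right)} = 4$
$K{\left(D \right)} = - \frac{3}{8} + \frac{-3 + D}{-4 + D}$ ($K{\left(D \right)} = - \frac{3}{8} + \frac{D - 3}{D - 4} = - \frac{3}{8} + \frac{-3 + D}{-4 + D}$)
$L{\left(s \right)} = \frac{8 \left(-4 + s\right)}{-12 + 5 s}$ ($L{\left(s \right)} = \frac{1}{\frac{1}{8} \frac{1}{-4 + s} \left(-12 + 5 s\right)} = \frac{8 \left(-4 + s\right)}{-12 + 5 s}$)
$z{\left(n \right)} = \frac{2 n + \frac{8 \left(-4 + n\right)}{-12 + 5 n}}{n}$ ($z{\left(n \right)} = \frac{\left(n + \frac{8 \left(-4 + n\right)}{-12 + 5 n}\right) + n}{n} = \frac{2 n + \frac{8 \left(-4 + n\right)}{-12 + 5 n}}{n}$)
$\frac{1}{z{\left(B{\left(16 \right)} \right)}} = \frac{1}{2 \cdot \frac{1}{4} \frac{1}{-12 + 5 \cdot 4} \left(-16 - 32 + 5 \cdot 4^{2}\right)} = \frac{1}{2 \cdot \frac{1}{4} \frac{1}{-12 + 20} \left(-16 - 32 + 5 \cdot 16\right)} = \frac{1}{2 \cdot \frac{1}{4} \cdot \frac{1}{8} \left(-16 - 32 + 80\right)} = \frac{1}{2 \cdot \frac{1}{4} \cdot \frac{1}{8} \cdot 32} = \frac{1}{2}$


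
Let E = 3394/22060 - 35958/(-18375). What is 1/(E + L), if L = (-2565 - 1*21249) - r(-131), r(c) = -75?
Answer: -13511750/320726913309 ≈ -4.2128e-5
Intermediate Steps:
L = -23739 (L = (-2565 - 1*21249) - 1*(-75) = (-2565 - 21249) + 75 = -23814 + 75 = -23739)
E = 28519941/13511750 (E = 3394*(1/22060) - 35958*(-1/18375) = 1697/11030 + 11986/6125 = 28519941/13511750 ≈ 2.1108)
1/(E + L) = 1/(28519941/13511750 - 23739) = 1/(-320726913309/13511750) = -13511750/320726913309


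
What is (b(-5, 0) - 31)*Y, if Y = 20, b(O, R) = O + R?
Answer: -720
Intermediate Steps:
(b(-5, 0) - 31)*Y = ((-5 + 0) - 31)*20 = (-5 - 31)*20 = -36*20 = -720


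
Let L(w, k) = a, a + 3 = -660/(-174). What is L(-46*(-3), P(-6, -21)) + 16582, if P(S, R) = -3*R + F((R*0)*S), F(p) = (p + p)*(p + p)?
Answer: 480901/29 ≈ 16583.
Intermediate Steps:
F(p) = 4*p² (F(p) = (2*p)*(2*p) = 4*p²)
a = 23/29 (a = -3 - 660/(-174) = -3 - 660*(-1/174) = -3 + 110/29 = 23/29 ≈ 0.79310)
P(S, R) = -3*R (P(S, R) = -3*R + 4*((R*0)*S)² = -3*R + 4*(0*S)² = -3*R + 4*0² = -3*R + 4*0 = -3*R + 0 = -3*R)
L(w, k) = 23/29
L(-46*(-3), P(-6, -21)) + 16582 = 23/29 + 16582 = 480901/29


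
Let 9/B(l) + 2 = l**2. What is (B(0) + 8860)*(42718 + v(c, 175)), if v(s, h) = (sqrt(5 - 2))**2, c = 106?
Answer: 756631631/2 ≈ 3.7832e+8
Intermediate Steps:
B(l) = 9/(-2 + l**2)
v(s, h) = 3 (v(s, h) = (sqrt(3))**2 = 3)
(B(0) + 8860)*(42718 + v(c, 175)) = (9/(-2 + 0**2) + 8860)*(42718 + 3) = (9/(-2 + 0) + 8860)*42721 = (9/(-2) + 8860)*42721 = (9*(-1/2) + 8860)*42721 = (-9/2 + 8860)*42721 = (17711/2)*42721 = 756631631/2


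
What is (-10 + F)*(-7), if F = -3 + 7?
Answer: 42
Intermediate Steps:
F = 4
(-10 + F)*(-7) = (-10 + 4)*(-7) = -6*(-7) = 42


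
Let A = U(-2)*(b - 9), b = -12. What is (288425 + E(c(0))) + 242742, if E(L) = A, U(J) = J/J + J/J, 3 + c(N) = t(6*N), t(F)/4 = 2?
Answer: 531125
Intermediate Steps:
t(F) = 8 (t(F) = 4*2 = 8)
c(N) = 5 (c(N) = -3 + 8 = 5)
U(J) = 2 (U(J) = 1 + 1 = 2)
A = -42 (A = 2*(-12 - 9) = 2*(-21) = -42)
E(L) = -42
(288425 + E(c(0))) + 242742 = (288425 - 42) + 242742 = 288383 + 242742 = 531125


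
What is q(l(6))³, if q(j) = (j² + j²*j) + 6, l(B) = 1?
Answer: 512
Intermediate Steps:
q(j) = 6 + j² + j³ (q(j) = (j² + j³) + 6 = 6 + j² + j³)
q(l(6))³ = (6 + 1² + 1³)³ = (6 + 1 + 1)³ = 8³ = 512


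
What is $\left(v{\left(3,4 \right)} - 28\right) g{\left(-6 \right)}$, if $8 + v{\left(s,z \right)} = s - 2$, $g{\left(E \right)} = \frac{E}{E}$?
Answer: $-35$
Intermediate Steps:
$g{\left(E \right)} = 1$
$v{\left(s,z \right)} = -10 + s$ ($v{\left(s,z \right)} = -8 + \left(s - 2\right) = -8 + \left(-2 + s\right) = -10 + s$)
$\left(v{\left(3,4 \right)} - 28\right) g{\left(-6 \right)} = \left(\left(-10 + 3\right) - 28\right) 1 = \left(-7 - 28\right) 1 = \left(-35\right) 1 = -35$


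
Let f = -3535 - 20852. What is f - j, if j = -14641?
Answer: -9746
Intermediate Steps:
f = -24387
f - j = -24387 - 1*(-14641) = -24387 + 14641 = -9746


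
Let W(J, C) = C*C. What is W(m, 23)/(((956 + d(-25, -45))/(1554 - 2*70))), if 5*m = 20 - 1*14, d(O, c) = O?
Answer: 106858/133 ≈ 803.44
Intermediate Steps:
m = 6/5 (m = (20 - 1*14)/5 = (20 - 14)/5 = (1/5)*6 = 6/5 ≈ 1.2000)
W(J, C) = C**2
W(m, 23)/(((956 + d(-25, -45))/(1554 - 2*70))) = 23**2/(((956 - 25)/(1554 - 2*70))) = 529/((931/(1554 - 140))) = 529/((931/1414)) = 529/((931*(1/1414))) = 529/(133/202) = 529*(202/133) = 106858/133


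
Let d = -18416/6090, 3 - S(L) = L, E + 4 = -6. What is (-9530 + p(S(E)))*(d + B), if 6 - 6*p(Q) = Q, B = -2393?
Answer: 417230232991/18270 ≈ 2.2837e+7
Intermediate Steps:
E = -10 (E = -4 - 6 = -10)
S(L) = 3 - L
p(Q) = 1 - Q/6
d = -9208/3045 (d = -18416*1/6090 = -9208/3045 ≈ -3.0240)
(-9530 + p(S(E)))*(d + B) = (-9530 + (1 - (3 - 1*(-10))/6))*(-9208/3045 - 2393) = (-9530 + (1 - (3 + 10)/6))*(-7295893/3045) = (-9530 + (1 - ⅙*13))*(-7295893/3045) = (-9530 + (1 - 13/6))*(-7295893/3045) = (-9530 - 7/6)*(-7295893/3045) = -57187/6*(-7295893/3045) = 417230232991/18270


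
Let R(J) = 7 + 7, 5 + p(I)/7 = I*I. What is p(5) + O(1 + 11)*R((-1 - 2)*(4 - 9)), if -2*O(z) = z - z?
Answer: 140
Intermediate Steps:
p(I) = -35 + 7*I² (p(I) = -35 + 7*(I*I) = -35 + 7*I²)
R(J) = 14
O(z) = 0 (O(z) = -(z - z)/2 = -½*0 = 0)
p(5) + O(1 + 11)*R((-1 - 2)*(4 - 9)) = (-35 + 7*5²) + 0*14 = (-35 + 7*25) + 0 = (-35 + 175) + 0 = 140 + 0 = 140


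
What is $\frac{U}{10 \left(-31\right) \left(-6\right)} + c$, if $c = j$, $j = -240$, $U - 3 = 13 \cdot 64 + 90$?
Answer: $- \frac{89095}{372} \approx -239.5$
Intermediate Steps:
$U = 925$ ($U = 3 + \left(13 \cdot 64 + 90\right) = 3 + \left(832 + 90\right) = 3 + 922 = 925$)
$c = -240$
$\frac{U}{10 \left(-31\right) \left(-6\right)} + c = \frac{925}{10 \left(-31\right) \left(-6\right)} - 240 = \frac{925}{\left(-310\right) \left(-6\right)} - 240 = \frac{925}{1860} - 240 = 925 \cdot \frac{1}{1860} - 240 = \frac{185}{372} - 240 = - \frac{89095}{372}$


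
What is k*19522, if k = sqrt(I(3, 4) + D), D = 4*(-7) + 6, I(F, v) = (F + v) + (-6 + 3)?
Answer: 58566*I*sqrt(2) ≈ 82825.0*I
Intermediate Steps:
I(F, v) = -3 + F + v (I(F, v) = (F + v) - 3 = -3 + F + v)
D = -22 (D = -28 + 6 = -22)
k = 3*I*sqrt(2) (k = sqrt((-3 + 3 + 4) - 22) = sqrt(4 - 22) = sqrt(-18) = 3*I*sqrt(2) ≈ 4.2426*I)
k*19522 = (3*I*sqrt(2))*19522 = 58566*I*sqrt(2)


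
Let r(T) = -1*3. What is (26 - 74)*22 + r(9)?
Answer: -1059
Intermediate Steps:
r(T) = -3
(26 - 74)*22 + r(9) = (26 - 74)*22 - 3 = -48*22 - 3 = -1056 - 3 = -1059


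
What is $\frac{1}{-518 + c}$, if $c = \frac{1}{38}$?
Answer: $- \frac{38}{19683} \approx -0.0019306$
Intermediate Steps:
$c = \frac{1}{38} \approx 0.026316$
$\frac{1}{-518 + c} = \frac{1}{-518 + \frac{1}{38}} = \frac{1}{- \frac{19683}{38}} = - \frac{38}{19683}$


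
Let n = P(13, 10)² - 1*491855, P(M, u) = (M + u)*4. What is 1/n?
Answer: -1/483391 ≈ -2.0687e-6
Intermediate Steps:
P(M, u) = 4*M + 4*u
n = -483391 (n = (4*13 + 4*10)² - 1*491855 = (52 + 40)² - 491855 = 92² - 491855 = 8464 - 491855 = -483391)
1/n = 1/(-483391) = -1/483391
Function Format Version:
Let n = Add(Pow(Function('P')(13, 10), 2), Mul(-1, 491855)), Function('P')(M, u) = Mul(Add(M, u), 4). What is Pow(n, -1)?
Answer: Rational(-1, 483391) ≈ -2.0687e-6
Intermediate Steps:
Function('P')(M, u) = Add(Mul(4, M), Mul(4, u))
n = -483391 (n = Add(Pow(Add(Mul(4, 13), Mul(4, 10)), 2), Mul(-1, 491855)) = Add(Pow(Add(52, 40), 2), -491855) = Add(Pow(92, 2), -491855) = Add(8464, -491855) = -483391)
Pow(n, -1) = Pow(-483391, -1) = Rational(-1, 483391)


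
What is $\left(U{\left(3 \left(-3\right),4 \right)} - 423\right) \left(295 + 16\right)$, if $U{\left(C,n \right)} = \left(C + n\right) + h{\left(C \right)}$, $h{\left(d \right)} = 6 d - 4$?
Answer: $-151146$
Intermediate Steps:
$h{\left(d \right)} = -4 + 6 d$
$U{\left(C,n \right)} = -4 + n + 7 C$ ($U{\left(C,n \right)} = \left(C + n\right) + \left(-4 + 6 C\right) = -4 + n + 7 C$)
$\left(U{\left(3 \left(-3\right),4 \right)} - 423\right) \left(295 + 16\right) = \left(\left(-4 + 4 + 7 \cdot 3 \left(-3\right)\right) - 423\right) \left(295 + 16\right) = \left(\left(-4 + 4 + 7 \left(-9\right)\right) - 423\right) 311 = \left(\left(-4 + 4 - 63\right) - 423\right) 311 = \left(-63 - 423\right) 311 = \left(-486\right) 311 = -151146$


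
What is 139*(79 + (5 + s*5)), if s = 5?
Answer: 15151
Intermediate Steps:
139*(79 + (5 + s*5)) = 139*(79 + (5 + 5*5)) = 139*(79 + (5 + 25)) = 139*(79 + 30) = 139*109 = 15151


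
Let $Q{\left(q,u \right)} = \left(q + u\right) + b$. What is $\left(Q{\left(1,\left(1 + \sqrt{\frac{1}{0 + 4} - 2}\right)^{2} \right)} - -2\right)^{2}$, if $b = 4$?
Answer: $\frac{513}{16} + \frac{25 i \sqrt{7}}{2} \approx 32.063 + 33.072 i$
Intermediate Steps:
$Q{\left(q,u \right)} = 4 + q + u$ ($Q{\left(q,u \right)} = \left(q + u\right) + 4 = 4 + q + u$)
$\left(Q{\left(1,\left(1 + \sqrt{\frac{1}{0 + 4} - 2}\right)^{2} \right)} - -2\right)^{2} = \left(\left(4 + 1 + \left(1 + \sqrt{\frac{1}{0 + 4} - 2}\right)^{2}\right) - -2\right)^{2} = \left(\left(4 + 1 + \left(1 + \sqrt{\frac{1}{4} - 2}\right)^{2}\right) + 2\right)^{2} = \left(\left(4 + 1 + \left(1 + \sqrt{- \frac{7}{4}}\right)^{2}\right) + 2\right)^{2} = \left(\left(4 + 1 + \left(1 + \frac{i \sqrt{7}}{2}\right)^{2}\right) + 2\right)^{2} = \left(\left(5 + \left(1 + \frac{i \sqrt{7}}{2}\right)^{2}\right) + 2\right)^{2} = \left(7 + \left(1 + \frac{i \sqrt{7}}{2}\right)^{2}\right)^{2}$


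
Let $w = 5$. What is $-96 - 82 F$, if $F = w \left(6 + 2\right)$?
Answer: $-3376$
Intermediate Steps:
$F = 40$ ($F = 5 \left(6 + 2\right) = 5 \cdot 8 = 40$)
$-96 - 82 F = -96 - 3280 = -3376$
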